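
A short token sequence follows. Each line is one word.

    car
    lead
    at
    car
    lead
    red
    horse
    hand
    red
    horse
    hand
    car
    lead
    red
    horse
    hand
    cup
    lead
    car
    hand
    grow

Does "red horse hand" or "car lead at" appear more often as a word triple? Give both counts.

"red horse hand" (3 vs 1)

"red horse hand": 3 occurrences
"car lead at": 1 occurrence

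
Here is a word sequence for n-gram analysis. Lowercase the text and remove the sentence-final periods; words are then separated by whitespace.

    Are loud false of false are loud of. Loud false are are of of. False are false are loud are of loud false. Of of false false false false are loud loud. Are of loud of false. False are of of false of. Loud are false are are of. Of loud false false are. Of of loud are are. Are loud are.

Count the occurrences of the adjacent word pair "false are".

8

Scanning the 61 overlapping bigram windows for "false are":
  position 5–6: false are
  position 10–11: false are
  position 15–16: false are
  position 17–18: false are
  position 29–30: false are
  position 38–39: false are
  position 46–47: false are
  position 53–54: false are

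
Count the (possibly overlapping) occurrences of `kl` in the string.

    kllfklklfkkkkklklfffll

Sliding a length-2 window over the 22 characters (21 positions):
  position 1–2: kl
  position 5–6: kl
  position 7–8: kl
  position 14–15: kl
  position 16–17: kl

5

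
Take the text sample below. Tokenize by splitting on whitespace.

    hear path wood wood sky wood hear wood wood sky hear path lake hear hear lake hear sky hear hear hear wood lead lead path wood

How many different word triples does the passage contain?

23

26 tokens → 24 trigram windows in total.
Repeated trigrams (each contributes count−1 duplicates):
  wood wood sky: 2
1 duplicate windows → 24 − 1 = 23 distinct.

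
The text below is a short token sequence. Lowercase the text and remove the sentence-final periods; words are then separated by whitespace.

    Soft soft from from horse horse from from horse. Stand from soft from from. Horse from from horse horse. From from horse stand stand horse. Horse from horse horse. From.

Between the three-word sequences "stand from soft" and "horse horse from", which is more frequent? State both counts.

"horse horse from" (4 vs 1)

"stand from soft": 1 occurrence
"horse horse from": 4 occurrences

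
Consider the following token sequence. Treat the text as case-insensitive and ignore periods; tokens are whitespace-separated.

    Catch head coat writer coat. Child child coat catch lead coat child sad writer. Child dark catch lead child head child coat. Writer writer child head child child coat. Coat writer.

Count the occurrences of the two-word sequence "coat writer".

3

Scanning the 30 overlapping bigram windows for "coat writer":
  position 3–4: coat writer
  position 22–23: coat writer
  position 30–31: coat writer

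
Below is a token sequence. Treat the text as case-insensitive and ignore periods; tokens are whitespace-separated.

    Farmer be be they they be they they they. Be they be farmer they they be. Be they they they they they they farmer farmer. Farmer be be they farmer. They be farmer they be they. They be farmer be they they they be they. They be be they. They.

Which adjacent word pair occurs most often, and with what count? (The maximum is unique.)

"they they", 14 times

Bigram frequencies (highest first):
  they they: 14
  be they: 9
  they be: 9
  be be: 4
  farmer be: 3
  be farmer: 3
  … (3 more, each ≤ 3)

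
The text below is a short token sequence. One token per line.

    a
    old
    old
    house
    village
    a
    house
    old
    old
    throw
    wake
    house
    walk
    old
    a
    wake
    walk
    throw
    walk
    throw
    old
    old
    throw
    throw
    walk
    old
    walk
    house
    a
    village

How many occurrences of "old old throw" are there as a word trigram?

Scanning the 28 overlapping trigram windows for "old old throw":
  position 8–10: old old throw
  position 21–23: old old throw

2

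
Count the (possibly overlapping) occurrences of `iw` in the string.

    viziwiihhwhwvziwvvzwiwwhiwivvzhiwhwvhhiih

5

Sliding a length-2 window over the 41 characters (40 positions):
  position 4–5: iw
  position 15–16: iw
  position 21–22: iw
  position 25–26: iw
  position 32–33: iw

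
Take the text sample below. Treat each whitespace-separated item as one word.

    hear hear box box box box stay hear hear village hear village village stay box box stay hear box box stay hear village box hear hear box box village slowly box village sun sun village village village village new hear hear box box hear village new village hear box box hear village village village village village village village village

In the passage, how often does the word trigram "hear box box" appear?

5

Scanning the 57 overlapping trigram windows for "hear box box":
  position 2–4: hear box box
  position 18–20: hear box box
  position 26–28: hear box box
  position 41–43: hear box box
  position 48–50: hear box box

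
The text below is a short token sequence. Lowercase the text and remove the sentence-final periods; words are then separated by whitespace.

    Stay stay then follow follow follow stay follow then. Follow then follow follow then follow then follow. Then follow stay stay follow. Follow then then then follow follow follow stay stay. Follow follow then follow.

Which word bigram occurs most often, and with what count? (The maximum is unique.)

Bigram frequencies (highest first):
  then follow: 8
  follow follow: 7
  follow then: 7
  stay stay: 3
  follow stay: 3
  stay follow: 3
  … (2 more, each ≤ 2)

"then follow", 8 times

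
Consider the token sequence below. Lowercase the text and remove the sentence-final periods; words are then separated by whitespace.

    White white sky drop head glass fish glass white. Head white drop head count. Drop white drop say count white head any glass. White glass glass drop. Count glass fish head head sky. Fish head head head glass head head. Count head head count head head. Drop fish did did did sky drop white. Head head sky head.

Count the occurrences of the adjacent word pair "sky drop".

Scanning the 57 overlapping bigram windows for "sky drop":
  position 3–4: sky drop
  position 52–53: sky drop

2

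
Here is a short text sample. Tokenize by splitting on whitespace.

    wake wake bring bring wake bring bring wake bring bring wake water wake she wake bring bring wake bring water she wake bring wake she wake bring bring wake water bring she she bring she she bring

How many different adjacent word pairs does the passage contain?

37 tokens → 36 bigram windows in total.
Repeated bigrams (each contributes count−1 duplicates):
  wake bring: 7
  bring wake: 6
  bring bring: 5
  she wake: 3
  bring she: 2
  she bring: 2
  she she: 2
  wake she: 2
  … (1 more repeated)
22 duplicate windows → 36 − 22 = 14 distinct.

14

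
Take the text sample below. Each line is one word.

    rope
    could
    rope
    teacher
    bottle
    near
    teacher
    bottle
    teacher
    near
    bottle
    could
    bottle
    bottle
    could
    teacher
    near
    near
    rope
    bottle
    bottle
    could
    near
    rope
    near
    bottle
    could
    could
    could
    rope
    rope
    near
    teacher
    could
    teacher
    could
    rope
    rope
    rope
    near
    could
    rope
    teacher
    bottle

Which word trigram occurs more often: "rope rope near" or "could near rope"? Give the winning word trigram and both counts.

"rope rope near": 2 occurrences
"could near rope": 1 occurrence

"rope rope near" (2 vs 1)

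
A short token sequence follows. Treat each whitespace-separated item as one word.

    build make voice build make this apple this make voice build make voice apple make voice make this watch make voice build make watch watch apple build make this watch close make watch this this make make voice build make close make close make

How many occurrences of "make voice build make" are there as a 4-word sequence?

4

Scanning the 41 overlapping 4-gram windows for "make voice build make":
  position 2–5: make voice build make
  position 9–12: make voice build make
  position 20–23: make voice build make
  position 37–40: make voice build make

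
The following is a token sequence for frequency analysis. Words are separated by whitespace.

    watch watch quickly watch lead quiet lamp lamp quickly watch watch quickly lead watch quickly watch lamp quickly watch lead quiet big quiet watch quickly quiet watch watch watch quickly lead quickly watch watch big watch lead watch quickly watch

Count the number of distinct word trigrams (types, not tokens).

40 tokens → 38 trigram windows in total.
Repeated trigrams (each contributes count−1 duplicates):
  watch quickly watch: 3
  watch watch quickly: 3
  lamp quickly watch: 2
  lead watch quickly: 2
  quickly watch lead: 2
  quickly watch watch: 2
  watch lead quiet: 2
  watch quickly lead: 2
10 duplicate windows → 38 − 10 = 28 distinct.

28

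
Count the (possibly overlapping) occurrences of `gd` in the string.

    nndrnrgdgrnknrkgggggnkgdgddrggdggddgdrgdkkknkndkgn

Sliding a length-2 window over the 50 characters (49 positions):
  position 7–8: gd
  position 23–24: gd
  position 25–26: gd
  position 30–31: gd
  position 33–34: gd
  position 36–37: gd
  position 39–40: gd

7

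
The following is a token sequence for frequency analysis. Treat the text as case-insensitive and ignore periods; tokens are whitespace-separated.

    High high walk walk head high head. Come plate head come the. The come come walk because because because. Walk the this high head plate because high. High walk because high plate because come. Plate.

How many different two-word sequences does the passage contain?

35 tokens → 34 bigram windows in total.
Repeated bigrams (each contributes count−1 duplicates):
  because because: 2
  because high: 2
  come plate: 2
  head come: 2
  high head: 2
  high high: 2
  high walk: 2
  plate because: 2
  … (1 more repeated)
9 duplicate windows → 34 − 9 = 25 distinct.

25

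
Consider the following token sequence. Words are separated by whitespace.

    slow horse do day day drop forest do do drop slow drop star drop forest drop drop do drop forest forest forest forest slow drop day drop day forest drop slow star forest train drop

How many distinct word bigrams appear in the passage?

35 tokens → 34 bigram windows in total.
Repeated bigrams (each contributes count−1 duplicates):
  drop forest: 3
  forest forest: 3
  day drop: 2
  do drop: 2
  drop day: 2
  drop slow: 2
  forest drop: 2
  slow drop: 2
10 duplicate windows → 34 − 10 = 24 distinct.

24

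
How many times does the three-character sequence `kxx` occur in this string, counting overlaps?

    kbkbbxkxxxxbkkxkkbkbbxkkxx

2

Sliding a length-3 window over the 26 characters (24 positions):
  position 7–9: kxx
  position 24–26: kxx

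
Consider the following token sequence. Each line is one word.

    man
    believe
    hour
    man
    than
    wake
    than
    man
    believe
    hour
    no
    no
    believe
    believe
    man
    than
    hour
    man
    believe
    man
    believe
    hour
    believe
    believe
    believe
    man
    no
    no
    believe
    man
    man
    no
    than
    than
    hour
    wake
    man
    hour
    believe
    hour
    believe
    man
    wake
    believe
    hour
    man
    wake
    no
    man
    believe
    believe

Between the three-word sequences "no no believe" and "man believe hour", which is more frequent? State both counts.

"no no believe": 2 occurrences
"man believe hour": 3 occurrences

"man believe hour" (3 vs 2)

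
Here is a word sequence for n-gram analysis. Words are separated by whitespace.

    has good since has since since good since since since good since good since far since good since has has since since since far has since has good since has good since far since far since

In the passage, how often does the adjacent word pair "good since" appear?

Scanning the 35 overlapping bigram windows for "good since":
  position 2–3: good since
  position 7–8: good since
  position 11–12: good since
  position 13–14: good since
  position 17–18: good since
  position 28–29: good since
  position 31–32: good since

7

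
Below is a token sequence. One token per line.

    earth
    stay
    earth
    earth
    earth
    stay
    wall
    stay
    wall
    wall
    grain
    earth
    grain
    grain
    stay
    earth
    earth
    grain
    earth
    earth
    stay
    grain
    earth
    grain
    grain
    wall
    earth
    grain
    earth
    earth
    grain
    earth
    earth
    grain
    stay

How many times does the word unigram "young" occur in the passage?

0

Scanning the 35 tokens for "young":
  (none found)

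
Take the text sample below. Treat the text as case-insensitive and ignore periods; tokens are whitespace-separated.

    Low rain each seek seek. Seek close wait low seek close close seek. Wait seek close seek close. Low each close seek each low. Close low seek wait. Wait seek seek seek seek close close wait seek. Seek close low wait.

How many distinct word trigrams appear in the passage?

32

41 tokens → 39 trigram windows in total.
Repeated trigrams (each contributes count−1 duplicates):
  seek seek close: 3
  seek seek seek: 3
  seek close close: 2
  seek close low: 2
  wait seek seek: 2
7 duplicate windows → 39 − 7 = 32 distinct.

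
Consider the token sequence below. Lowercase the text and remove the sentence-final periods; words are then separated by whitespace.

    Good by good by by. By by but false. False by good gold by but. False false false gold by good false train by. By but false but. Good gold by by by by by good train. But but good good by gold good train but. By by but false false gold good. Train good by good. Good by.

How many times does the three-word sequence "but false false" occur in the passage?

Scanning the 57 overlapping trigram windows for "but false false":
  position 8–10: but false false
  position 15–17: but false false
  position 49–51: but false false

3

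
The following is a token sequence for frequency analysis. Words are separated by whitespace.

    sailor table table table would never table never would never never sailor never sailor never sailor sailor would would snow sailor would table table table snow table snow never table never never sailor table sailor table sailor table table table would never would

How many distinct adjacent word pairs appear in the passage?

43 tokens → 42 bigram windows in total.
Repeated bigrams (each contributes count−1 duplicates):
  table table: 6
  never sailor: 4
  sailor table: 4
  would never: 3
  never never: 2
  never table: 2
  never would: 2
  sailor never: 2
  … (5 more repeated)
22 duplicate windows → 42 − 22 = 20 distinct.

20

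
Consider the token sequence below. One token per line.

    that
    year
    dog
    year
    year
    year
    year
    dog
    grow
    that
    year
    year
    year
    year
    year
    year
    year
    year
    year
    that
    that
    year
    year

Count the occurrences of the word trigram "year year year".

9

Scanning the 21 overlapping trigram windows for "year year year":
  position 4–6: year year year
  position 5–7: year year year
  position 11–13: year year year
  position 12–14: year year year
  position 13–15: year year year
  position 14–16: year year year
  position 15–17: year year year
  position 16–18: year year year
  position 17–19: year year year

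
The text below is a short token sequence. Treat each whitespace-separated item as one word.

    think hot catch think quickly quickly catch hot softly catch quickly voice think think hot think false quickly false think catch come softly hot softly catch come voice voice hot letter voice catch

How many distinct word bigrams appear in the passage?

33 tokens → 32 bigram windows in total.
Repeated bigrams (each contributes count−1 duplicates):
  catch come: 2
  hot softly: 2
  softly catch: 2
  think hot: 2
4 duplicate windows → 32 − 4 = 28 distinct.

28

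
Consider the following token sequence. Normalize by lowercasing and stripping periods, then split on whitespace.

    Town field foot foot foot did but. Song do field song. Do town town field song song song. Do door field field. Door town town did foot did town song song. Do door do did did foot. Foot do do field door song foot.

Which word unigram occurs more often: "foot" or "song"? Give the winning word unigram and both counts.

"foot": 7 occurrences
"song": 8 occurrences

"song" (8 vs 7)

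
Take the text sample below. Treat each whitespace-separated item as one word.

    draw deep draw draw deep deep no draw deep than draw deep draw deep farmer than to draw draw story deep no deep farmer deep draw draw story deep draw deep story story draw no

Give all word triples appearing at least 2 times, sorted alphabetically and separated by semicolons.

Trigram counts meeting the condition (at least 2 times):
  deep draw deep: 2
  deep draw draw: 2
  draw deep draw: 2
  draw draw story: 2
  draw story deep: 2

deep draw deep; deep draw draw; draw deep draw; draw draw story; draw story deep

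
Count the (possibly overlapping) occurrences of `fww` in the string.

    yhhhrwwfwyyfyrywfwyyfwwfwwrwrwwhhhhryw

2

Sliding a length-3 window over the 38 characters (36 positions):
  position 21–23: fww
  position 24–26: fww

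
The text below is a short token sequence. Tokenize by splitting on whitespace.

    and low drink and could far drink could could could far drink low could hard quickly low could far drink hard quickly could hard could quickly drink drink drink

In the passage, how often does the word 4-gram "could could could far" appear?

Scanning the 26 overlapping 4-gram windows for "could could could far":
  position 8–11: could could could far

1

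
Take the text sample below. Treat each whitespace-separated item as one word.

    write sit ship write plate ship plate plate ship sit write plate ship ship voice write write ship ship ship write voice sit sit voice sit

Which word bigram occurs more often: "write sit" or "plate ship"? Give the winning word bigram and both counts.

"plate ship" (3 vs 1)

"write sit": 1 occurrence
"plate ship": 3 occurrences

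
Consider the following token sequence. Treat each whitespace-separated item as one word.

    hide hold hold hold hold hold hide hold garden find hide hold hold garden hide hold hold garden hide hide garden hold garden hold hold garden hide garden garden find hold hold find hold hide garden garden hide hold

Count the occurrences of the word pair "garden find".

Scanning the 38 overlapping bigram windows for "garden find":
  position 9–10: garden find
  position 29–30: garden find

2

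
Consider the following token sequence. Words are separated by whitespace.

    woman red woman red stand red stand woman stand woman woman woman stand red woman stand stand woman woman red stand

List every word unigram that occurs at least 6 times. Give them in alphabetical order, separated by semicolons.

Unigram counts meeting the condition (at least 6 times):
  stand: 7
  woman: 9

stand; woman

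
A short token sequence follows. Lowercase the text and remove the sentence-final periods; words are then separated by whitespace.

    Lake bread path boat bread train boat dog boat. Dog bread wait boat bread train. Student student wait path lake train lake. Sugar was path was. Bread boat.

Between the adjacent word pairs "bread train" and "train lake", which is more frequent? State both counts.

"bread train" (2 vs 1)

"bread train": 2 occurrences
"train lake": 1 occurrence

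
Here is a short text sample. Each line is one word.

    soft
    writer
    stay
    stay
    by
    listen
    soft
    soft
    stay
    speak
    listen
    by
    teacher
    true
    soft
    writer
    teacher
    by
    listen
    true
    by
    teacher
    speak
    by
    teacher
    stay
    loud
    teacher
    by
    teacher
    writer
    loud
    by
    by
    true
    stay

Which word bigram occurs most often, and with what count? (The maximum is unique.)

"by teacher", 4 times

Bigram frequencies (highest first):
  by teacher: 4
  soft writer: 2
  by listen: 2
  teacher by: 2
  writer stay: 1
  stay stay: 1
  … (23 more, each ≤ 1)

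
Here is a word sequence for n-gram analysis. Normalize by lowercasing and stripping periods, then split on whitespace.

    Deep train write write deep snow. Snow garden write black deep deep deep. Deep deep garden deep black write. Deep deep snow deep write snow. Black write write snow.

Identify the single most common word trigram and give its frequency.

"deep deep deep", 3 times

Trigram frequencies (highest first):
  deep deep deep: 3
  deep train write: 1
  train write write: 1
  write write deep: 1
  write deep snow: 1
  deep snow snow: 1
  … (19 more, each ≤ 1)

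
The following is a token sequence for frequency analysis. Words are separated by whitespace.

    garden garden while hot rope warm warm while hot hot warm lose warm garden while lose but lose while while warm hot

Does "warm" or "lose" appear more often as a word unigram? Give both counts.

"warm" (5 vs 3)

"warm": 5 occurrences
"lose": 3 occurrences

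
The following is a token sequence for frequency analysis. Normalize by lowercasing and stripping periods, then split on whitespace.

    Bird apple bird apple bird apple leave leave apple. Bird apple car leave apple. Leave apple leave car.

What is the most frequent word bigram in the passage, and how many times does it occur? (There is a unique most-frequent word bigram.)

"bird apple", 4 times

Bigram frequencies (highest first):
  bird apple: 4
  apple bird: 3
  apple leave: 3
  leave apple: 3
  leave leave: 1
  apple car: 1
  … (2 more, each ≤ 1)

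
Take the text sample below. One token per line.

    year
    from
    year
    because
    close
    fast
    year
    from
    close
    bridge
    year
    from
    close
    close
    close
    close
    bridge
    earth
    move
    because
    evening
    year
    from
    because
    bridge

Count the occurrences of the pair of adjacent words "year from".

4

Scanning the 24 overlapping bigram windows for "year from":
  position 1–2: year from
  position 7–8: year from
  position 11–12: year from
  position 22–23: year from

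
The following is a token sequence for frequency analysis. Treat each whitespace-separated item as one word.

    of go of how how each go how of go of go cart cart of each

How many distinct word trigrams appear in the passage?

13

16 tokens → 14 trigram windows in total.
Repeated trigrams (each contributes count−1 duplicates):
  of go of: 2
1 duplicate windows → 14 − 1 = 13 distinct.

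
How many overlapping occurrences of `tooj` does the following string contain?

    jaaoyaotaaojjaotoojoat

1

Sliding a length-4 window over the 22 characters (19 positions):
  position 16–19: tooj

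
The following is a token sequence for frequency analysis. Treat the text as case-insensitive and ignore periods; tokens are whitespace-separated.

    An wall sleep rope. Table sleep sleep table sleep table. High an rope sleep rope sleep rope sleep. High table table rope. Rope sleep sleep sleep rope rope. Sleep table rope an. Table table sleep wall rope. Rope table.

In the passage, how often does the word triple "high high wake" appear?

0

Scanning the 37 overlapping trigram windows for "high high wake":
  (none found)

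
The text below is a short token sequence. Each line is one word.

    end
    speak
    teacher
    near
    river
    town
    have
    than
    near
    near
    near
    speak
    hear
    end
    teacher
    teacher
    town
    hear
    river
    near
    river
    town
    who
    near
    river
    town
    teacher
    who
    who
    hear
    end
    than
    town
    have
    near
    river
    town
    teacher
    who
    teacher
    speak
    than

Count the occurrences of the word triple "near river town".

Scanning the 40 overlapping trigram windows for "near river town":
  position 4–6: near river town
  position 20–22: near river town
  position 24–26: near river town
  position 35–37: near river town

4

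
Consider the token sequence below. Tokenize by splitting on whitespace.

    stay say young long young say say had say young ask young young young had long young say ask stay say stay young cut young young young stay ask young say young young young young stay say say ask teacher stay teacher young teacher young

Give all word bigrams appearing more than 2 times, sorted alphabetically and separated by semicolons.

say young; stay say; young say; young young

Bigram counts meeting the condition (more than 2 times):
  say young: 3
  stay say: 3
  young say: 3
  young young: 7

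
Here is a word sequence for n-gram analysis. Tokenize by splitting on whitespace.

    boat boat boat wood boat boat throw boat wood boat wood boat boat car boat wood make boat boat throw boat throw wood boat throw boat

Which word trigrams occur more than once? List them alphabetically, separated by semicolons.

boat boat throw; boat throw boat; boat wood boat; wood boat boat

Trigram counts meeting the condition (more than once):
  boat boat throw: 2
  boat throw boat: 3
  boat wood boat: 3
  wood boat boat: 2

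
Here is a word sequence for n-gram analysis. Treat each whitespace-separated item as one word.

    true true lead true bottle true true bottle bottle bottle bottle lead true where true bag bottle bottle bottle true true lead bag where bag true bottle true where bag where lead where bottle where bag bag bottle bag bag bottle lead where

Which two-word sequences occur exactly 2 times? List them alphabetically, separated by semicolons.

Bigram counts meeting the condition (exactly 2 times):
  bag bag: 2
  bag where: 2
  bottle lead: 2
  lead true: 2
  lead where: 2
  true lead: 2
  true where: 2

bag bag; bag where; bottle lead; lead true; lead where; true lead; true where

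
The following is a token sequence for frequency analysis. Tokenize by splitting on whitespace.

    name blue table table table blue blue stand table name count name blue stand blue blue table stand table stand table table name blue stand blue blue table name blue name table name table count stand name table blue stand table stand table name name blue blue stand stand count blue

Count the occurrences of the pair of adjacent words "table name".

5

Scanning the 50 overlapping bigram windows for "table name":
  position 9–10: table name
  position 22–23: table name
  position 28–29: table name
  position 32–33: table name
  position 43–44: table name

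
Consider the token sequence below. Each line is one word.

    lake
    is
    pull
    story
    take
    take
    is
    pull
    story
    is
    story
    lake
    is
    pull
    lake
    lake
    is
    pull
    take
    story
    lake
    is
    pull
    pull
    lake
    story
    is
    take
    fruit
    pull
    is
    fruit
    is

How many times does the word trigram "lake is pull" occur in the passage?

4

Scanning the 31 overlapping trigram windows for "lake is pull":
  position 1–3: lake is pull
  position 12–14: lake is pull
  position 16–18: lake is pull
  position 21–23: lake is pull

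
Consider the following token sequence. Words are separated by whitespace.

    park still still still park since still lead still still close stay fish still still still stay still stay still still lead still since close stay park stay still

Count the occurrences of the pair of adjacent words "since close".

1

Scanning the 28 overlapping bigram windows for "since close":
  position 24–25: since close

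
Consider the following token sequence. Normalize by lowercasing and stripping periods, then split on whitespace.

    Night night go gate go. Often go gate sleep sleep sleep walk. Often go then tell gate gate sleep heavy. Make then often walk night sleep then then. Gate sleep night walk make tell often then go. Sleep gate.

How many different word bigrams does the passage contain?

39 tokens → 38 bigram windows in total.
Repeated bigrams (each contributes count−1 duplicates):
  gate sleep: 3
  go gate: 2
  often go: 2
  sleep sleep: 2
5 duplicate windows → 38 − 5 = 33 distinct.

33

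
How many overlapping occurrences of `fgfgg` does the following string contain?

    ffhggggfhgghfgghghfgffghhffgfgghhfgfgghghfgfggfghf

3

Sliding a length-5 window over the 50 characters (46 positions):
  position 27–31: fgfgg
  position 34–38: fgfgg
  position 42–46: fgfgg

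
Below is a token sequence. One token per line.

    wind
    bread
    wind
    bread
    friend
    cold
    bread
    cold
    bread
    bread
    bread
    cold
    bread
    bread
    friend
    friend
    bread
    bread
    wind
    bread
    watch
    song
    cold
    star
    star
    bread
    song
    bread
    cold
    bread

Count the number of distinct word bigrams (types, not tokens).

17

30 tokens → 29 bigram windows in total.
Repeated bigrams (each contributes count−1 duplicates):
  bread bread: 4
  cold bread: 4
  bread cold: 3
  wind bread: 3
  bread friend: 2
  bread wind: 2
12 duplicate windows → 29 − 12 = 17 distinct.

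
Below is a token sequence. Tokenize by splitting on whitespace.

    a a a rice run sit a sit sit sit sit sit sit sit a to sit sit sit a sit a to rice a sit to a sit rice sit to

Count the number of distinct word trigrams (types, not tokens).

22

32 tokens → 30 trigram windows in total.
Repeated trigrams (each contributes count−1 duplicates):
  sit sit sit: 6
  sit a sit: 2
  sit a to: 2
  sit sit a: 2
8 duplicate windows → 30 − 8 = 22 distinct.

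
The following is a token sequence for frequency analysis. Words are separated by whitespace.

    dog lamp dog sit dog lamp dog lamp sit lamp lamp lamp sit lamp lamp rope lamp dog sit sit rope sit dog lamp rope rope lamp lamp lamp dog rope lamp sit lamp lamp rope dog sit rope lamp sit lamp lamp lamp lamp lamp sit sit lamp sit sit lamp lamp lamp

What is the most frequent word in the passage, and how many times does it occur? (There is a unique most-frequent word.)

Unigram frequencies (highest first):
  lamp: 26
  sit: 13
  dog: 8
  rope: 7

"lamp", 26 times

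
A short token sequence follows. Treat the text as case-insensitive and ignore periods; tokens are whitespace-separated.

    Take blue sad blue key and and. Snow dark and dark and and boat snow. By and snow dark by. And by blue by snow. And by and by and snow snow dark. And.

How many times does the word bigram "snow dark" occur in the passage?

3

Scanning the 33 overlapping bigram windows for "snow dark":
  position 8–9: snow dark
  position 18–19: snow dark
  position 32–33: snow dark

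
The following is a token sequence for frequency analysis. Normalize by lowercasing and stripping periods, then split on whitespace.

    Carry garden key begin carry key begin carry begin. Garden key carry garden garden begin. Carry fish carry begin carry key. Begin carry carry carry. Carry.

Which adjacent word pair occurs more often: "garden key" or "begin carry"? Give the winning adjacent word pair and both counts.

"garden key": 2 occurrences
"begin carry": 5 occurrences

"begin carry" (5 vs 2)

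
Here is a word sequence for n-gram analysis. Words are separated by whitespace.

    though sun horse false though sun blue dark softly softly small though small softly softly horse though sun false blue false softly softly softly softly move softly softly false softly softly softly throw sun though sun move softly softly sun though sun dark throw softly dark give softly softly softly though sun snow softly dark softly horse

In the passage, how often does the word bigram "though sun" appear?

Scanning the 56 overlapping bigram windows for "though sun":
  position 1–2: though sun
  position 5–6: though sun
  position 17–18: though sun
  position 35–36: though sun
  position 41–42: though sun
  position 51–52: though sun

6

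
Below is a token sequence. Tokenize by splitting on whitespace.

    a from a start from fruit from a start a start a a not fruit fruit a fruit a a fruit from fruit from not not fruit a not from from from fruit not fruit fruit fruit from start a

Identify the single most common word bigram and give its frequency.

"fruit from", 4 times

Bigram frequencies (highest first):
  fruit from: 4
  a start: 3
  from fruit: 3
  start a: 3
  not fruit: 3
  fruit fruit: 3
  … (13 more, each ≤ 3)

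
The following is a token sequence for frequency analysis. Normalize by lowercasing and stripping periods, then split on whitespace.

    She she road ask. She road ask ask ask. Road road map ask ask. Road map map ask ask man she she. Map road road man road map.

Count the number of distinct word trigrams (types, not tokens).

28 tokens → 26 trigram windows in total.
Repeated trigrams (each contributes count−1 duplicates):
  ask ask road: 2
  map ask ask: 2
  she road ask: 2
3 duplicate windows → 26 − 3 = 23 distinct.

23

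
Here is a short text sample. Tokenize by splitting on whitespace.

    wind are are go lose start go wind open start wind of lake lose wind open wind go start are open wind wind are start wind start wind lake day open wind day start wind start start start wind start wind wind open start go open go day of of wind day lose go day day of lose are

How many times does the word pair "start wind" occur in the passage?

Scanning the 58 overlapping bigram windows for "start wind":
  position 10–11: start wind
  position 25–26: start wind
  position 27–28: start wind
  position 34–35: start wind
  position 38–39: start wind
  position 40–41: start wind

6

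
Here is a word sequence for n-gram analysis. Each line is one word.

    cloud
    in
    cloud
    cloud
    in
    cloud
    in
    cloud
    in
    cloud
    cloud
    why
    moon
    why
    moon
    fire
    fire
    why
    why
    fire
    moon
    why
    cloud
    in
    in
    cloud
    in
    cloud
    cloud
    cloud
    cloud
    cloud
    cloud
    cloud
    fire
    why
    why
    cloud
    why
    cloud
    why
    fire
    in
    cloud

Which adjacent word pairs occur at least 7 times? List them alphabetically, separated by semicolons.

cloud cloud; in cloud

Bigram counts meeting the condition (at least 7 times):
  cloud cloud: 8
  in cloud: 7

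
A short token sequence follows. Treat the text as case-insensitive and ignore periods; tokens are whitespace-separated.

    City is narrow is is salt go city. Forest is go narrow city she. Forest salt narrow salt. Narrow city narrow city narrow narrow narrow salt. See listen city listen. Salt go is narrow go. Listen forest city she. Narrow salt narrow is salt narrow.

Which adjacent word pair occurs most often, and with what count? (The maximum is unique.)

"salt narrow", 4 times

Bigram frequencies (highest first):
  salt narrow: 4
  narrow city: 3
  narrow salt: 3
  is narrow: 2
  narrow is: 2
  is salt: 2
  … (24 more, each ≤ 2)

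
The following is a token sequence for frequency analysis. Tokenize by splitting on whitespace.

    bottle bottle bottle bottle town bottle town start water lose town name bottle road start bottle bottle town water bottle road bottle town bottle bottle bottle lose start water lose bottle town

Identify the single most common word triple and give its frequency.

"bottle bottle bottle", 3 times

Trigram frequencies (highest first):
  bottle bottle bottle: 3
  bottle bottle town: 2
  bottle town bottle: 2
  start water lose: 2
  town bottle town: 1
  bottle town start: 1
  … (19 more, each ≤ 1)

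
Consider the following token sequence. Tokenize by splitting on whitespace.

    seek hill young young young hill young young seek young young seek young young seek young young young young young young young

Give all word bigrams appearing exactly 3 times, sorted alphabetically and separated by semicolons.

seek young; young seek

Bigram counts meeting the condition (exactly 3 times):
  seek young: 3
  young seek: 3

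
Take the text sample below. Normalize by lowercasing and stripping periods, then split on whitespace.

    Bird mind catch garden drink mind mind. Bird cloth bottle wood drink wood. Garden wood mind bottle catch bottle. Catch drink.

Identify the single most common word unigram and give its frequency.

"mind", 4 times

Unigram frequencies (highest first):
  mind: 4
  catch: 3
  drink: 3
  bottle: 3
  wood: 3
  bird: 2
  … (2 more, each ≤ 2)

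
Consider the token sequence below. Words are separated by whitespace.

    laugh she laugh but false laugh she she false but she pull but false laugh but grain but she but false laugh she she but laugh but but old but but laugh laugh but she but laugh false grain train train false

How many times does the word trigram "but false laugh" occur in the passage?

3

Scanning the 40 overlapping trigram windows for "but false laugh":
  position 4–6: but false laugh
  position 13–15: but false laugh
  position 20–22: but false laugh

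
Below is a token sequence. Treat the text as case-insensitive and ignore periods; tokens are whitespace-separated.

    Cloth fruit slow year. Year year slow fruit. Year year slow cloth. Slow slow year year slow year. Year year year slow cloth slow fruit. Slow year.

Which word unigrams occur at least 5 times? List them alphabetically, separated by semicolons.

slow; year

Unigram counts meeting the condition (at least 5 times):
  slow: 9
  year: 12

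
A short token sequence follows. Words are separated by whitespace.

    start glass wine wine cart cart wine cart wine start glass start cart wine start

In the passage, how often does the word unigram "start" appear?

Scanning the 15 tokens for "start":
  position 1: start
  position 10: start
  position 12: start
  position 15: start

4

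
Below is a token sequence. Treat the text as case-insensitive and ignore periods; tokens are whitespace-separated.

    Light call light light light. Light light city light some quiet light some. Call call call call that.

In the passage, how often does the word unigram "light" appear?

8

Scanning the 18 tokens for "light":
  position 1: light
  position 3: light
  position 4: light
  position 5: light
  position 6: light
  position 7: light
  position 9: light
  position 12: light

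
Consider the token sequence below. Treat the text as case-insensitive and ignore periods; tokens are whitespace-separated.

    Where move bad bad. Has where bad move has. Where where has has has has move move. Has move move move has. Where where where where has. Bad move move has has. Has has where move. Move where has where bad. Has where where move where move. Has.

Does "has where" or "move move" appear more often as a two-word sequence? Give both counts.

"has where" (6 vs 5)

"has where": 6 occurrences
"move move": 5 occurrences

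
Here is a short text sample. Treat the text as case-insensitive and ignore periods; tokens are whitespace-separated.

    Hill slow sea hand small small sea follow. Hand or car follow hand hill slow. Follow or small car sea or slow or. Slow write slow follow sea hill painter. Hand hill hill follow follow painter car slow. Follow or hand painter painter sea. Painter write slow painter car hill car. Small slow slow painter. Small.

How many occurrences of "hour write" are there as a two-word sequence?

Scanning the 55 overlapping bigram windows for "hour write":
  (none found)

0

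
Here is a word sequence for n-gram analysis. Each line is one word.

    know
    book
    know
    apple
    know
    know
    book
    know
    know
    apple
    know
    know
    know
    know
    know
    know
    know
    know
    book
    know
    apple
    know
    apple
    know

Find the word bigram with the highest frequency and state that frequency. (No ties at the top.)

Bigram frequencies (highest first):
  know know: 9
  know apple: 4
  apple know: 4
  know book: 3
  book know: 3

"know know", 9 times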